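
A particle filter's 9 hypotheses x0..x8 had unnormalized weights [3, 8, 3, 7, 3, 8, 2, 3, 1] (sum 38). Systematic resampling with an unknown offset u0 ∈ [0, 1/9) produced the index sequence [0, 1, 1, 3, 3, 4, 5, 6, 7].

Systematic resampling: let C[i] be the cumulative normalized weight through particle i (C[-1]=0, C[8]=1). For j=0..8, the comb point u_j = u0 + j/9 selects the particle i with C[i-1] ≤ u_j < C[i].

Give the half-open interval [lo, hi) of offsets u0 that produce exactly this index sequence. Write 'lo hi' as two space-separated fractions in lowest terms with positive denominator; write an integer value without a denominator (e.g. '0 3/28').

C = [3/38, 11/38, 7/19, 21/38, 12/19, 16/19, 17/19, 37/38, 1]
j=0 picked index 0: u0 ∈ [0, 3/38)
j=1 picked index 1: u0 ∈ [-11/342, 61/342)
j=2 picked index 1: u0 ∈ [-49/342, 23/342)
j=3 picked index 3: u0 ∈ [2/57, 25/114)
j=4 picked index 3: u0 ∈ [-13/171, 37/342)
j=5 picked index 4: u0 ∈ [-1/342, 13/171)
j=6 picked index 5: u0 ∈ [-2/57, 10/57)
j=7 picked index 6: u0 ∈ [11/171, 20/171)
j=8 picked index 7: u0 ∈ [1/171, 29/342)
intersection: [11/171, 23/342)

11/171 23/342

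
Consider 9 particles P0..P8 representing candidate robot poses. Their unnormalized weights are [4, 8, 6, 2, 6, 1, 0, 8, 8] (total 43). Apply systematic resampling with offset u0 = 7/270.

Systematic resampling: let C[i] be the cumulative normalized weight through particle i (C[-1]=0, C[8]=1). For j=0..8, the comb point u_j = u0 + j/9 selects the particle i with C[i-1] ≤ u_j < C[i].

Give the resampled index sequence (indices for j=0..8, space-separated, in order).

C = [4/43, 12/43, 18/43, 20/43, 26/43, 27/43, 27/43, 35/43, 1]
j=0: u_0=7/270 ∈ [0, 4/43) → index 0
j=1: u_1=37/270 ∈ [4/43, 12/43) → index 1
j=2: u_2=67/270 ∈ [4/43, 12/43) → index 1
j=3: u_3=97/270 ∈ [12/43, 18/43) → index 2
j=4: u_4=127/270 ∈ [20/43, 26/43) → index 4
j=5: u_5=157/270 ∈ [20/43, 26/43) → index 4
j=6: u_6=187/270 ∈ [27/43, 35/43) → index 7
j=7: u_7=217/270 ∈ [27/43, 35/43) → index 7
j=8: u_8=247/270 ∈ [35/43, 1) → index 8

0 1 1 2 4 4 7 7 8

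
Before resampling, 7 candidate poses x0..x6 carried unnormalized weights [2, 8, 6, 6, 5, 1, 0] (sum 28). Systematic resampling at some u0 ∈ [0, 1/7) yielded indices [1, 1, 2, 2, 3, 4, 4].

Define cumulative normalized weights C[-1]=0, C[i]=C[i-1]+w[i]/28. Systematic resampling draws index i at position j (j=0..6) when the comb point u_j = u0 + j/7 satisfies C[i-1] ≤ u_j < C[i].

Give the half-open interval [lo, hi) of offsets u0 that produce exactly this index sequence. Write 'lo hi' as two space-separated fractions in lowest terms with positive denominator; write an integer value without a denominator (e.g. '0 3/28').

1/14 3/28

C = [1/14, 5/14, 4/7, 11/14, 27/28, 1, 1]
j=0 picked index 1: u0 ∈ [1/14, 5/14)
j=1 picked index 1: u0 ∈ [-1/14, 3/14)
j=2 picked index 2: u0 ∈ [1/14, 2/7)
j=3 picked index 2: u0 ∈ [-1/14, 1/7)
j=4 picked index 3: u0 ∈ [0, 3/14)
j=5 picked index 4: u0 ∈ [1/14, 1/4)
j=6 picked index 4: u0 ∈ [-1/14, 3/28)
intersection: [1/14, 3/28)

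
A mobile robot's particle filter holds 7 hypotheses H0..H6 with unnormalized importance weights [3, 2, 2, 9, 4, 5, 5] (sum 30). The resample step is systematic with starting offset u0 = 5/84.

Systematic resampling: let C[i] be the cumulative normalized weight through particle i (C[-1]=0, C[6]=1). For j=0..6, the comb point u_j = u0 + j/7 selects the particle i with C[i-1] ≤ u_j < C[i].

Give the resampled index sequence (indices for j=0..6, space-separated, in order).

0 2 3 3 4 5 6

C = [1/10, 1/6, 7/30, 8/15, 2/3, 5/6, 1]
j=0: u_0=5/84 ∈ [0, 1/10) → index 0
j=1: u_1=17/84 ∈ [1/6, 7/30) → index 2
j=2: u_2=29/84 ∈ [7/30, 8/15) → index 3
j=3: u_3=41/84 ∈ [7/30, 8/15) → index 3
j=4: u_4=53/84 ∈ [8/15, 2/3) → index 4
j=5: u_5=65/84 ∈ [2/3, 5/6) → index 5
j=6: u_6=11/12 ∈ [5/6, 1) → index 6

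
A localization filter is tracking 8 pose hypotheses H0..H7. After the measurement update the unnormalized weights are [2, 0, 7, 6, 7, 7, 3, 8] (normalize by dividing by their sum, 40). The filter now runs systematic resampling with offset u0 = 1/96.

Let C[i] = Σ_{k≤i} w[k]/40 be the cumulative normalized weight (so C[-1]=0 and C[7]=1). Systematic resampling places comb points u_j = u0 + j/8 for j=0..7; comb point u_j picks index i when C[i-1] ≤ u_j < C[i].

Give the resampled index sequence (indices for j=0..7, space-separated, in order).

C = [1/20, 1/20, 9/40, 3/8, 11/20, 29/40, 4/5, 1]
j=0: u_0=1/96 ∈ [0, 1/20) → index 0
j=1: u_1=13/96 ∈ [1/20, 9/40) → index 2
j=2: u_2=25/96 ∈ [9/40, 3/8) → index 3
j=3: u_3=37/96 ∈ [3/8, 11/20) → index 4
j=4: u_4=49/96 ∈ [3/8, 11/20) → index 4
j=5: u_5=61/96 ∈ [11/20, 29/40) → index 5
j=6: u_6=73/96 ∈ [29/40, 4/5) → index 6
j=7: u_7=85/96 ∈ [4/5, 1) → index 7

0 2 3 4 4 5 6 7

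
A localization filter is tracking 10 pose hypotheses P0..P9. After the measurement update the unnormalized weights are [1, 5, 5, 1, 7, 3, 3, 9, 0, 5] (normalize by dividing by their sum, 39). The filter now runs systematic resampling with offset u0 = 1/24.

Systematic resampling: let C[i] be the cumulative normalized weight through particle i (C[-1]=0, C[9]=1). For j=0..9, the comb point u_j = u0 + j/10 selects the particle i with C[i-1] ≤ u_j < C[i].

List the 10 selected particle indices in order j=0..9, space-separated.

C = [1/39, 2/13, 11/39, 4/13, 19/39, 22/39, 25/39, 34/39, 34/39, 1]
j=0: u_0=1/24 ∈ [1/39, 2/13) → index 1
j=1: u_1=17/120 ∈ [1/39, 2/13) → index 1
j=2: u_2=29/120 ∈ [2/13, 11/39) → index 2
j=3: u_3=41/120 ∈ [4/13, 19/39) → index 4
j=4: u_4=53/120 ∈ [4/13, 19/39) → index 4
j=5: u_5=13/24 ∈ [19/39, 22/39) → index 5
j=6: u_6=77/120 ∈ [25/39, 34/39) → index 7
j=7: u_7=89/120 ∈ [25/39, 34/39) → index 7
j=8: u_8=101/120 ∈ [25/39, 34/39) → index 7
j=9: u_9=113/120 ∈ [34/39, 1) → index 9

1 1 2 4 4 5 7 7 7 9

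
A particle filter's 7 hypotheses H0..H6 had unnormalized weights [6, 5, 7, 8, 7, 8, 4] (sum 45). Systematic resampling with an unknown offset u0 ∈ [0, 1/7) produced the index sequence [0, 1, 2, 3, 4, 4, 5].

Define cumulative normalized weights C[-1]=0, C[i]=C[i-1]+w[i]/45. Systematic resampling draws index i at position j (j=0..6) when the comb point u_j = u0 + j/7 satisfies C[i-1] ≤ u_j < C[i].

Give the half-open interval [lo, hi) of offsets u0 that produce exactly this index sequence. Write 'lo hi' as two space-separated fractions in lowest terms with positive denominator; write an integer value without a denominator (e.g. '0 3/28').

2/315 2/105

C = [2/15, 11/45, 2/5, 26/45, 11/15, 41/45, 1]
j=0 picked index 0: u0 ∈ [0, 2/15)
j=1 picked index 1: u0 ∈ [-1/105, 32/315)
j=2 picked index 2: u0 ∈ [-13/315, 4/35)
j=3 picked index 3: u0 ∈ [-1/35, 47/315)
j=4 picked index 4: u0 ∈ [2/315, 17/105)
j=5 picked index 4: u0 ∈ [-43/315, 2/105)
j=6 picked index 5: u0 ∈ [-13/105, 17/315)
intersection: [2/315, 2/105)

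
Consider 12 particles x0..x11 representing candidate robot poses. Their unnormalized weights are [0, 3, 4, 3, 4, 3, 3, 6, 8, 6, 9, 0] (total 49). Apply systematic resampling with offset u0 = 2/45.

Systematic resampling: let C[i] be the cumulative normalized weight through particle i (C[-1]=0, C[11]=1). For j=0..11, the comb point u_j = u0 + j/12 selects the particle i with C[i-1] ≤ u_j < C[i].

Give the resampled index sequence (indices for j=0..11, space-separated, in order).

1 2 4 5 6 7 8 8 9 9 10 10

C = [0, 3/49, 1/7, 10/49, 2/7, 17/49, 20/49, 26/49, 34/49, 40/49, 1, 1]
j=0: u_0=2/45 ∈ [0, 3/49) → index 1
j=1: u_1=23/180 ∈ [3/49, 1/7) → index 2
j=2: u_2=19/90 ∈ [10/49, 2/7) → index 4
j=3: u_3=53/180 ∈ [2/7, 17/49) → index 5
j=4: u_4=17/45 ∈ [17/49, 20/49) → index 6
j=5: u_5=83/180 ∈ [20/49, 26/49) → index 7
j=6: u_6=49/90 ∈ [26/49, 34/49) → index 8
j=7: u_7=113/180 ∈ [26/49, 34/49) → index 8
j=8: u_8=32/45 ∈ [34/49, 40/49) → index 9
j=9: u_9=143/180 ∈ [34/49, 40/49) → index 9
j=10: u_10=79/90 ∈ [40/49, 1) → index 10
j=11: u_11=173/180 ∈ [40/49, 1) → index 10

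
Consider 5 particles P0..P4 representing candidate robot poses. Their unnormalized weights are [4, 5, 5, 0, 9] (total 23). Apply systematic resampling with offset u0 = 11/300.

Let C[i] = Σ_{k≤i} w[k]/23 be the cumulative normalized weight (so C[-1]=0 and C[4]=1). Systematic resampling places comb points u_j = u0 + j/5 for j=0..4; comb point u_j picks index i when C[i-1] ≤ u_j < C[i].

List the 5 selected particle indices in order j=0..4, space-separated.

C = [4/23, 9/23, 14/23, 14/23, 1]
j=0: u_0=11/300 ∈ [0, 4/23) → index 0
j=1: u_1=71/300 ∈ [4/23, 9/23) → index 1
j=2: u_2=131/300 ∈ [9/23, 14/23) → index 2
j=3: u_3=191/300 ∈ [14/23, 1) → index 4
j=4: u_4=251/300 ∈ [14/23, 1) → index 4

0 1 2 4 4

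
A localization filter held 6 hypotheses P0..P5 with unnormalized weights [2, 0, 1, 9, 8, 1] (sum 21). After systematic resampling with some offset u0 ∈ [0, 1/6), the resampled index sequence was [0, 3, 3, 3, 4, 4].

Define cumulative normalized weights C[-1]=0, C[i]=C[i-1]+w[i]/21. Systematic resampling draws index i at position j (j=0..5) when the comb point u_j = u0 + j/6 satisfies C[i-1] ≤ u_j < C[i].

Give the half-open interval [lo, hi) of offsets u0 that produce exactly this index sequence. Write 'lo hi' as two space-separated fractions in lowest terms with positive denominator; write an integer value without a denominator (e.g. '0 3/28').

C = [2/21, 2/21, 1/7, 4/7, 20/21, 1]
j=0 picked index 0: u0 ∈ [0, 2/21)
j=1 picked index 3: u0 ∈ [-1/42, 17/42)
j=2 picked index 3: u0 ∈ [-4/21, 5/21)
j=3 picked index 3: u0 ∈ [-5/14, 1/14)
j=4 picked index 4: u0 ∈ [-2/21, 2/7)
j=5 picked index 4: u0 ∈ [-11/42, 5/42)
intersection: [0, 1/14)

0 1/14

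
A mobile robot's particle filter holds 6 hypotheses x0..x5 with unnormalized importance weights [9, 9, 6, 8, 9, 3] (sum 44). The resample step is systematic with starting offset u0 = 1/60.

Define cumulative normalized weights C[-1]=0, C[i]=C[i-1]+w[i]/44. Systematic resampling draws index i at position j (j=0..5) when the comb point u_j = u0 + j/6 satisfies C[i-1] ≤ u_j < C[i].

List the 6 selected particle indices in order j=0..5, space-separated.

C = [9/44, 9/22, 6/11, 8/11, 41/44, 1]
j=0: u_0=1/60 ∈ [0, 9/44) → index 0
j=1: u_1=11/60 ∈ [0, 9/44) → index 0
j=2: u_2=7/20 ∈ [9/44, 9/22) → index 1
j=3: u_3=31/60 ∈ [9/22, 6/11) → index 2
j=4: u_4=41/60 ∈ [6/11, 8/11) → index 3
j=5: u_5=17/20 ∈ [8/11, 41/44) → index 4

0 0 1 2 3 4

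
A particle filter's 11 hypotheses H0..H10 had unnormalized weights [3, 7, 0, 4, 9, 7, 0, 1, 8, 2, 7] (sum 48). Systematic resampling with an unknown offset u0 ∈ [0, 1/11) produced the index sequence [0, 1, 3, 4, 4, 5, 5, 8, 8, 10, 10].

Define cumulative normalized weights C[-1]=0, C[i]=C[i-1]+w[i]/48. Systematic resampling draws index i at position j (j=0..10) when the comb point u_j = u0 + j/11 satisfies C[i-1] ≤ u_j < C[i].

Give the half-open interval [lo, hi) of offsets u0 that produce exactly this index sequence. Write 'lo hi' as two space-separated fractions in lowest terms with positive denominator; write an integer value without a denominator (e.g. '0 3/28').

19/528 1/16

C = [1/16, 5/24, 5/24, 7/24, 23/48, 5/8, 5/8, 31/48, 13/16, 41/48, 1]
j=0 picked index 0: u0 ∈ [0, 1/16)
j=1 picked index 1: u0 ∈ [-5/176, 31/264)
j=2 picked index 3: u0 ∈ [7/264, 29/264)
j=3 picked index 4: u0 ∈ [5/264, 109/528)
j=4 picked index 4: u0 ∈ [-19/264, 61/528)
j=5 picked index 5: u0 ∈ [13/528, 15/88)
j=6 picked index 5: u0 ∈ [-35/528, 7/88)
j=7 picked index 8: u0 ∈ [5/528, 31/176)
j=8 picked index 8: u0 ∈ [-43/528, 15/176)
j=9 picked index 10: u0 ∈ [19/528, 2/11)
j=10 picked index 10: u0 ∈ [-29/528, 1/11)
intersection: [19/528, 1/16)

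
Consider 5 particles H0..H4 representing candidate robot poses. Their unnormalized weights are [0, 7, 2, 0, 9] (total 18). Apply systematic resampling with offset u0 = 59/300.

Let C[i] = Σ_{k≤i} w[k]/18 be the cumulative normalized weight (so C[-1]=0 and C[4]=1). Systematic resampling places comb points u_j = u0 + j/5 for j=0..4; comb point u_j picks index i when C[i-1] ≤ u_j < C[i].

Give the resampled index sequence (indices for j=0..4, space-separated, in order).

1 2 4 4 4

C = [0, 7/18, 1/2, 1/2, 1]
j=0: u_0=59/300 ∈ [0, 7/18) → index 1
j=1: u_1=119/300 ∈ [7/18, 1/2) → index 2
j=2: u_2=179/300 ∈ [1/2, 1) → index 4
j=3: u_3=239/300 ∈ [1/2, 1) → index 4
j=4: u_4=299/300 ∈ [1/2, 1) → index 4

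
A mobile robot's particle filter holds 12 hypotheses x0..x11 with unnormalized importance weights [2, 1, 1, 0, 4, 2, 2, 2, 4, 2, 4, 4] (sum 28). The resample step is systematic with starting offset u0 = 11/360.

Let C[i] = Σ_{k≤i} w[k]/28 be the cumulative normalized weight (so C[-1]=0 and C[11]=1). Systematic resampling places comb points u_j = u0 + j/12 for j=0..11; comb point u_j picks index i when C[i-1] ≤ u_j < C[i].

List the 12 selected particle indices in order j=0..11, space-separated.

0 2 4 4 6 7 8 8 9 10 11 11

C = [1/14, 3/28, 1/7, 1/7, 2/7, 5/14, 3/7, 1/2, 9/14, 5/7, 6/7, 1]
j=0: u_0=11/360 ∈ [0, 1/14) → index 0
j=1: u_1=41/360 ∈ [3/28, 1/7) → index 2
j=2: u_2=71/360 ∈ [1/7, 2/7) → index 4
j=3: u_3=101/360 ∈ [1/7, 2/7) → index 4
j=4: u_4=131/360 ∈ [5/14, 3/7) → index 6
j=5: u_5=161/360 ∈ [3/7, 1/2) → index 7
j=6: u_6=191/360 ∈ [1/2, 9/14) → index 8
j=7: u_7=221/360 ∈ [1/2, 9/14) → index 8
j=8: u_8=251/360 ∈ [9/14, 5/7) → index 9
j=9: u_9=281/360 ∈ [5/7, 6/7) → index 10
j=10: u_10=311/360 ∈ [6/7, 1) → index 11
j=11: u_11=341/360 ∈ [6/7, 1) → index 11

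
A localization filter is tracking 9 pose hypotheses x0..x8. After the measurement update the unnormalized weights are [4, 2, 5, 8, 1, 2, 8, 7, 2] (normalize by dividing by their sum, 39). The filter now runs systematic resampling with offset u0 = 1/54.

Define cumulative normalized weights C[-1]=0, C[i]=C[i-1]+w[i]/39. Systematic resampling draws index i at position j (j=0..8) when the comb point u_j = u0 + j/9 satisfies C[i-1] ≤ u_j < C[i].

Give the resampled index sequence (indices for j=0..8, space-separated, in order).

C = [4/39, 2/13, 11/39, 19/39, 20/39, 22/39, 10/13, 37/39, 1]
j=0: u_0=1/54 ∈ [0, 4/39) → index 0
j=1: u_1=7/54 ∈ [4/39, 2/13) → index 1
j=2: u_2=13/54 ∈ [2/13, 11/39) → index 2
j=3: u_3=19/54 ∈ [11/39, 19/39) → index 3
j=4: u_4=25/54 ∈ [11/39, 19/39) → index 3
j=5: u_5=31/54 ∈ [22/39, 10/13) → index 6
j=6: u_6=37/54 ∈ [22/39, 10/13) → index 6
j=7: u_7=43/54 ∈ [10/13, 37/39) → index 7
j=8: u_8=49/54 ∈ [10/13, 37/39) → index 7

0 1 2 3 3 6 6 7 7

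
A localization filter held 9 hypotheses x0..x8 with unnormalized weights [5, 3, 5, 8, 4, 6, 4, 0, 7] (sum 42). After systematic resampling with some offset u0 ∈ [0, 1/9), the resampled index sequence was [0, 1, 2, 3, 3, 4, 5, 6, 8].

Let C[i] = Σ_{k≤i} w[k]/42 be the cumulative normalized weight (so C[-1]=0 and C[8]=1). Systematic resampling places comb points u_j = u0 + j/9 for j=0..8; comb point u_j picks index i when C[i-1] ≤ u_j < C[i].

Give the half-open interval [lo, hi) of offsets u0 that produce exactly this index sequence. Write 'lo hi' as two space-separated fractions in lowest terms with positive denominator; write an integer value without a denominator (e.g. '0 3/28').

1/126 5/126

C = [5/42, 4/21, 13/42, 1/2, 25/42, 31/42, 5/6, 5/6, 1]
j=0 picked index 0: u0 ∈ [0, 5/42)
j=1 picked index 1: u0 ∈ [1/126, 5/63)
j=2 picked index 2: u0 ∈ [-2/63, 11/126)
j=3 picked index 3: u0 ∈ [-1/42, 1/6)
j=4 picked index 3: u0 ∈ [-17/126, 1/18)
j=5 picked index 4: u0 ∈ [-1/18, 5/126)
j=6 picked index 5: u0 ∈ [-1/14, 1/14)
j=7 picked index 6: u0 ∈ [-5/126, 1/18)
j=8 picked index 8: u0 ∈ [-1/18, 1/9)
intersection: [1/126, 5/126)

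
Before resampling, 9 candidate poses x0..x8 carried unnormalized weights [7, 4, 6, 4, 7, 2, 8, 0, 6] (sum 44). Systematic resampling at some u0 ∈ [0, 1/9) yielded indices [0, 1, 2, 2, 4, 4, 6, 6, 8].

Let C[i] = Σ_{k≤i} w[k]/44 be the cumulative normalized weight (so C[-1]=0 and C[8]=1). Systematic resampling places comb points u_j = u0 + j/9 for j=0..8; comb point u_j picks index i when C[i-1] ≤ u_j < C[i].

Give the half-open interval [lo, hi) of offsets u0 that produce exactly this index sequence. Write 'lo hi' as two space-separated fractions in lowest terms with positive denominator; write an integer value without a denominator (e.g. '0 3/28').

C = [7/44, 1/4, 17/44, 21/44, 7/11, 15/22, 19/22, 19/22, 1]
j=0 picked index 0: u0 ∈ [0, 7/44)
j=1 picked index 1: u0 ∈ [19/396, 5/36)
j=2 picked index 2: u0 ∈ [1/36, 65/396)
j=3 picked index 2: u0 ∈ [-1/12, 7/132)
j=4 picked index 4: u0 ∈ [13/396, 19/99)
j=5 picked index 4: u0 ∈ [-31/396, 8/99)
j=6 picked index 6: u0 ∈ [1/66, 13/66)
j=7 picked index 6: u0 ∈ [-19/198, 17/198)
j=8 picked index 8: u0 ∈ [-5/198, 1/9)
intersection: [19/396, 7/132)

19/396 7/132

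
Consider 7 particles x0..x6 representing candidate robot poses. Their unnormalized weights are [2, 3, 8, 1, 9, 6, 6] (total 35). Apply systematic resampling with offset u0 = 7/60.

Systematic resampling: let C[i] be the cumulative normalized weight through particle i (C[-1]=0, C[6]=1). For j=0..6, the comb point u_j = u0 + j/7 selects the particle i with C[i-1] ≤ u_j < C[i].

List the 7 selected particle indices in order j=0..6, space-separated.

1 2 4 4 5 6 6

C = [2/35, 1/7, 13/35, 2/5, 23/35, 29/35, 1]
j=0: u_0=7/60 ∈ [2/35, 1/7) → index 1
j=1: u_1=109/420 ∈ [1/7, 13/35) → index 2
j=2: u_2=169/420 ∈ [2/5, 23/35) → index 4
j=3: u_3=229/420 ∈ [2/5, 23/35) → index 4
j=4: u_4=289/420 ∈ [23/35, 29/35) → index 5
j=5: u_5=349/420 ∈ [29/35, 1) → index 6
j=6: u_6=409/420 ∈ [29/35, 1) → index 6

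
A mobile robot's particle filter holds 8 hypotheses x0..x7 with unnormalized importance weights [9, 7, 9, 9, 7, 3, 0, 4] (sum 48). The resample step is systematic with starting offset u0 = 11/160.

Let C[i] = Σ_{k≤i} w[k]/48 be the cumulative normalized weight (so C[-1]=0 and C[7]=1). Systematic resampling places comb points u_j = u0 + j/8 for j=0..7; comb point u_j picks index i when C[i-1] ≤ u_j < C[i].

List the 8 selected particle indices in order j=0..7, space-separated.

0 1 1 2 3 3 4 7

C = [3/16, 1/3, 25/48, 17/24, 41/48, 11/12, 11/12, 1]
j=0: u_0=11/160 ∈ [0, 3/16) → index 0
j=1: u_1=31/160 ∈ [3/16, 1/3) → index 1
j=2: u_2=51/160 ∈ [3/16, 1/3) → index 1
j=3: u_3=71/160 ∈ [1/3, 25/48) → index 2
j=4: u_4=91/160 ∈ [25/48, 17/24) → index 3
j=5: u_5=111/160 ∈ [25/48, 17/24) → index 3
j=6: u_6=131/160 ∈ [17/24, 41/48) → index 4
j=7: u_7=151/160 ∈ [11/12, 1) → index 7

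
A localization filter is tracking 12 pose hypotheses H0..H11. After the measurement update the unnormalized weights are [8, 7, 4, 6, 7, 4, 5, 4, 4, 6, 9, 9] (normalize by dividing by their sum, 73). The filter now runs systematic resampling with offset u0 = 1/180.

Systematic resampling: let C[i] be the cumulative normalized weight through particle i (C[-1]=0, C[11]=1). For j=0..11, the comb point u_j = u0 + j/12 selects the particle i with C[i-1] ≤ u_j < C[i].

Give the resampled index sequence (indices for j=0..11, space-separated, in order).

0 0 1 2 3 4 6 7 9 10 10 11

C = [8/73, 15/73, 19/73, 25/73, 32/73, 36/73, 41/73, 45/73, 49/73, 55/73, 64/73, 1]
j=0: u_0=1/180 ∈ [0, 8/73) → index 0
j=1: u_1=4/45 ∈ [0, 8/73) → index 0
j=2: u_2=31/180 ∈ [8/73, 15/73) → index 1
j=3: u_3=23/90 ∈ [15/73, 19/73) → index 2
j=4: u_4=61/180 ∈ [19/73, 25/73) → index 3
j=5: u_5=19/45 ∈ [25/73, 32/73) → index 4
j=6: u_6=91/180 ∈ [36/73, 41/73) → index 6
j=7: u_7=53/90 ∈ [41/73, 45/73) → index 7
j=8: u_8=121/180 ∈ [49/73, 55/73) → index 9
j=9: u_9=34/45 ∈ [55/73, 64/73) → index 10
j=10: u_10=151/180 ∈ [55/73, 64/73) → index 10
j=11: u_11=83/90 ∈ [64/73, 1) → index 11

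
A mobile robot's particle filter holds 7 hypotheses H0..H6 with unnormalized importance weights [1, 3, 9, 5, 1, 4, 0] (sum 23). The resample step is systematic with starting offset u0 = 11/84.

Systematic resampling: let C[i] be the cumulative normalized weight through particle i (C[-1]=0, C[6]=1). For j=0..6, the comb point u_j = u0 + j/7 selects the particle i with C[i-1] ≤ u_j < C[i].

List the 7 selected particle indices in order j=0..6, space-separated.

C = [1/23, 4/23, 13/23, 18/23, 19/23, 1, 1]
j=0: u_0=11/84 ∈ [1/23, 4/23) → index 1
j=1: u_1=23/84 ∈ [4/23, 13/23) → index 2
j=2: u_2=5/12 ∈ [4/23, 13/23) → index 2
j=3: u_3=47/84 ∈ [4/23, 13/23) → index 2
j=4: u_4=59/84 ∈ [13/23, 18/23) → index 3
j=5: u_5=71/84 ∈ [19/23, 1) → index 5
j=6: u_6=83/84 ∈ [19/23, 1) → index 5

1 2 2 2 3 5 5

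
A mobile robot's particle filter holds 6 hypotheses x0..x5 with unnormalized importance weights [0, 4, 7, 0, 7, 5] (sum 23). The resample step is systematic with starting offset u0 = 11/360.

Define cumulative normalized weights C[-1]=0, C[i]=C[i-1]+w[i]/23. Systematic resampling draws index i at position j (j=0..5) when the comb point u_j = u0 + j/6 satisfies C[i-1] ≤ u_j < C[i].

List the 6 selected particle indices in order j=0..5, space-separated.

1 2 2 4 4 5

C = [0, 4/23, 11/23, 11/23, 18/23, 1]
j=0: u_0=11/360 ∈ [0, 4/23) → index 1
j=1: u_1=71/360 ∈ [4/23, 11/23) → index 2
j=2: u_2=131/360 ∈ [4/23, 11/23) → index 2
j=3: u_3=191/360 ∈ [11/23, 18/23) → index 4
j=4: u_4=251/360 ∈ [11/23, 18/23) → index 4
j=5: u_5=311/360 ∈ [18/23, 1) → index 5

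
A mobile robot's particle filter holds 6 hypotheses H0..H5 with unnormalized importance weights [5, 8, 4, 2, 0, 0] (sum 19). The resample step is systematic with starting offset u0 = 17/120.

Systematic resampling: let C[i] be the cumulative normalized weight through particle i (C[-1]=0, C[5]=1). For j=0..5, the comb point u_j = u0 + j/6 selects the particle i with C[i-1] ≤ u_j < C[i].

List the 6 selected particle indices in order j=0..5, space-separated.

C = [5/19, 13/19, 17/19, 1, 1, 1]
j=0: u_0=17/120 ∈ [0, 5/19) → index 0
j=1: u_1=37/120 ∈ [5/19, 13/19) → index 1
j=2: u_2=19/40 ∈ [5/19, 13/19) → index 1
j=3: u_3=77/120 ∈ [5/19, 13/19) → index 1
j=4: u_4=97/120 ∈ [13/19, 17/19) → index 2
j=5: u_5=39/40 ∈ [17/19, 1) → index 3

0 1 1 1 2 3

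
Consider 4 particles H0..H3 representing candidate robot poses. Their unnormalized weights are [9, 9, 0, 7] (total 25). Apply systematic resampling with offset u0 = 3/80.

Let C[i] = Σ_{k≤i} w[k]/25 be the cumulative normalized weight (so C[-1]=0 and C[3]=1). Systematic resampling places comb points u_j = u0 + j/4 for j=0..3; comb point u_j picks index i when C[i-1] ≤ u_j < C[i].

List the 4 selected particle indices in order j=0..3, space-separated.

0 0 1 3

C = [9/25, 18/25, 18/25, 1]
j=0: u_0=3/80 ∈ [0, 9/25) → index 0
j=1: u_1=23/80 ∈ [0, 9/25) → index 0
j=2: u_2=43/80 ∈ [9/25, 18/25) → index 1
j=3: u_3=63/80 ∈ [18/25, 1) → index 3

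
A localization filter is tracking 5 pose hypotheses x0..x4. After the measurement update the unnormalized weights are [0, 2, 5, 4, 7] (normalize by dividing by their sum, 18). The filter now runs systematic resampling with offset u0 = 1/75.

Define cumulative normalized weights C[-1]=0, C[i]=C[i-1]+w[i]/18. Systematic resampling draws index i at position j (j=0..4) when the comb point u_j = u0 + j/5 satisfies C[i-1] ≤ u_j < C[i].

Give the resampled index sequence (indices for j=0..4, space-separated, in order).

1 2 3 4 4

C = [0, 1/9, 7/18, 11/18, 1]
j=0: u_0=1/75 ∈ [0, 1/9) → index 1
j=1: u_1=16/75 ∈ [1/9, 7/18) → index 2
j=2: u_2=31/75 ∈ [7/18, 11/18) → index 3
j=3: u_3=46/75 ∈ [11/18, 1) → index 4
j=4: u_4=61/75 ∈ [11/18, 1) → index 4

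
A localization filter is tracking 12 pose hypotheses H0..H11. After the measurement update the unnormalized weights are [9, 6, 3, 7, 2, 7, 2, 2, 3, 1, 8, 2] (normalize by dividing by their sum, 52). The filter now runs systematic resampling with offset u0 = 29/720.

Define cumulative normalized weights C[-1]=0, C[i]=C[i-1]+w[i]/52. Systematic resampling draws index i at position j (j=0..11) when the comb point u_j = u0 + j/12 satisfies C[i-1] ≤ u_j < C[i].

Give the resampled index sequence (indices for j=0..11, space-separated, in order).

C = [9/52, 15/52, 9/26, 25/52, 27/52, 17/26, 9/13, 19/26, 41/52, 21/26, 25/26, 1]
j=0: u_0=29/720 ∈ [0, 9/52) → index 0
j=1: u_1=89/720 ∈ [0, 9/52) → index 0
j=2: u_2=149/720 ∈ [9/52, 15/52) → index 1
j=3: u_3=209/720 ∈ [15/52, 9/26) → index 2
j=4: u_4=269/720 ∈ [9/26, 25/52) → index 3
j=5: u_5=329/720 ∈ [9/26, 25/52) → index 3
j=6: u_6=389/720 ∈ [27/52, 17/26) → index 5
j=7: u_7=449/720 ∈ [27/52, 17/26) → index 5
j=8: u_8=509/720 ∈ [9/13, 19/26) → index 7
j=9: u_9=569/720 ∈ [41/52, 21/26) → index 9
j=10: u_10=629/720 ∈ [21/26, 25/26) → index 10
j=11: u_11=689/720 ∈ [21/26, 25/26) → index 10

0 0 1 2 3 3 5 5 7 9 10 10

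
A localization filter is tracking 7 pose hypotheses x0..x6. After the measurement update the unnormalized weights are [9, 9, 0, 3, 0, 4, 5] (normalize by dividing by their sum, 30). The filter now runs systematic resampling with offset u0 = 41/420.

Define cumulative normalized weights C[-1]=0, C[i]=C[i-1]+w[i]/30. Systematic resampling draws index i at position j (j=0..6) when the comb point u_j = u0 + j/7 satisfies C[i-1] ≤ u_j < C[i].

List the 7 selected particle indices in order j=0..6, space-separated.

0 0 1 1 3 5 6

C = [3/10, 3/5, 3/5, 7/10, 7/10, 5/6, 1]
j=0: u_0=41/420 ∈ [0, 3/10) → index 0
j=1: u_1=101/420 ∈ [0, 3/10) → index 0
j=2: u_2=23/60 ∈ [3/10, 3/5) → index 1
j=3: u_3=221/420 ∈ [3/10, 3/5) → index 1
j=4: u_4=281/420 ∈ [3/5, 7/10) → index 3
j=5: u_5=341/420 ∈ [7/10, 5/6) → index 5
j=6: u_6=401/420 ∈ [5/6, 1) → index 6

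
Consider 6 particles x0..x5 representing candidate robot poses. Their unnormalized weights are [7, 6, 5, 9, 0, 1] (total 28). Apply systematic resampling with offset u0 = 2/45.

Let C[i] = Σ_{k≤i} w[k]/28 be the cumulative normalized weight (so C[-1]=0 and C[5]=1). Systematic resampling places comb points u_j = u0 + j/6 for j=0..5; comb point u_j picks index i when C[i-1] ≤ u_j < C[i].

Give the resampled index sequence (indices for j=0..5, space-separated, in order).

0 0 1 2 3 3

C = [1/4, 13/28, 9/14, 27/28, 27/28, 1]
j=0: u_0=2/45 ∈ [0, 1/4) → index 0
j=1: u_1=19/90 ∈ [0, 1/4) → index 0
j=2: u_2=17/45 ∈ [1/4, 13/28) → index 1
j=3: u_3=49/90 ∈ [13/28, 9/14) → index 2
j=4: u_4=32/45 ∈ [9/14, 27/28) → index 3
j=5: u_5=79/90 ∈ [9/14, 27/28) → index 3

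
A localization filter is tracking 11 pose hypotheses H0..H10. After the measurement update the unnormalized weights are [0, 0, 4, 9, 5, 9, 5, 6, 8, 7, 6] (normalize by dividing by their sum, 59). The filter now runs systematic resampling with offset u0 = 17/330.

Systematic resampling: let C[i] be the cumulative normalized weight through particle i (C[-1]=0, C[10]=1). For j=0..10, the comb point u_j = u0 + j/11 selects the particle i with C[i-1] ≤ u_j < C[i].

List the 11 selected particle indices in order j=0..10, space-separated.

2 3 4 5 5 6 7 8 8 9 10

C = [0, 0, 4/59, 13/59, 18/59, 27/59, 32/59, 38/59, 46/59, 53/59, 1]
j=0: u_0=17/330 ∈ [0, 4/59) → index 2
j=1: u_1=47/330 ∈ [4/59, 13/59) → index 3
j=2: u_2=7/30 ∈ [13/59, 18/59) → index 4
j=3: u_3=107/330 ∈ [18/59, 27/59) → index 5
j=4: u_4=137/330 ∈ [18/59, 27/59) → index 5
j=5: u_5=167/330 ∈ [27/59, 32/59) → index 6
j=6: u_6=197/330 ∈ [32/59, 38/59) → index 7
j=7: u_7=227/330 ∈ [38/59, 46/59) → index 8
j=8: u_8=257/330 ∈ [38/59, 46/59) → index 8
j=9: u_9=287/330 ∈ [46/59, 53/59) → index 9
j=10: u_10=317/330 ∈ [53/59, 1) → index 10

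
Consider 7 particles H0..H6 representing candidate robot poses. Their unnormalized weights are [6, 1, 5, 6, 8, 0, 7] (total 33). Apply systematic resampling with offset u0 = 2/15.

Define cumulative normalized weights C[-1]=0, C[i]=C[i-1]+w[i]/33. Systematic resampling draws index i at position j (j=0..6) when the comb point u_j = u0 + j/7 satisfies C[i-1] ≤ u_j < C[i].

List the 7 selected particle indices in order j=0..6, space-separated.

C = [2/11, 7/33, 4/11, 6/11, 26/33, 26/33, 1]
j=0: u_0=2/15 ∈ [0, 2/11) → index 0
j=1: u_1=29/105 ∈ [7/33, 4/11) → index 2
j=2: u_2=44/105 ∈ [4/11, 6/11) → index 3
j=3: u_3=59/105 ∈ [6/11, 26/33) → index 4
j=4: u_4=74/105 ∈ [6/11, 26/33) → index 4
j=5: u_5=89/105 ∈ [26/33, 1) → index 6
j=6: u_6=104/105 ∈ [26/33, 1) → index 6

0 2 3 4 4 6 6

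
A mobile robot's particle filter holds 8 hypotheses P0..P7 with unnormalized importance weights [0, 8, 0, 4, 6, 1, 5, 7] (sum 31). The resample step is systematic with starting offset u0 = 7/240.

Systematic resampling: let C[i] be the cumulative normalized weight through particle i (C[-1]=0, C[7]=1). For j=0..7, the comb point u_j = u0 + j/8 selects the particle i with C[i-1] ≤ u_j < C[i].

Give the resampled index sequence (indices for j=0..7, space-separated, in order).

C = [0, 8/31, 8/31, 12/31, 18/31, 19/31, 24/31, 1]
j=0: u_0=7/240 ∈ [0, 8/31) → index 1
j=1: u_1=37/240 ∈ [0, 8/31) → index 1
j=2: u_2=67/240 ∈ [8/31, 12/31) → index 3
j=3: u_3=97/240 ∈ [12/31, 18/31) → index 4
j=4: u_4=127/240 ∈ [12/31, 18/31) → index 4
j=5: u_5=157/240 ∈ [19/31, 24/31) → index 6
j=6: u_6=187/240 ∈ [24/31, 1) → index 7
j=7: u_7=217/240 ∈ [24/31, 1) → index 7

1 1 3 4 4 6 7 7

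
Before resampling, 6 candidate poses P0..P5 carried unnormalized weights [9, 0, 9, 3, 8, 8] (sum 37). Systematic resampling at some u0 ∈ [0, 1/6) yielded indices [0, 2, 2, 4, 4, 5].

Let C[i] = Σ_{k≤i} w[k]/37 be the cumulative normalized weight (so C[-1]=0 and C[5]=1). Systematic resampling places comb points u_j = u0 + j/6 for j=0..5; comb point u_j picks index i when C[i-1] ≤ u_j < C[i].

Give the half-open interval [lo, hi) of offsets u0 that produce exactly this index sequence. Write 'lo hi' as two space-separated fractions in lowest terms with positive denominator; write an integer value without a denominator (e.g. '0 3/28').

C = [9/37, 9/37, 18/37, 21/37, 29/37, 1]
j=0 picked index 0: u0 ∈ [0, 9/37)
j=1 picked index 2: u0 ∈ [17/222, 71/222)
j=2 picked index 2: u0 ∈ [-10/111, 17/111)
j=3 picked index 4: u0 ∈ [5/74, 21/74)
j=4 picked index 4: u0 ∈ [-11/111, 13/111)
j=5 picked index 5: u0 ∈ [-11/222, 1/6)
intersection: [17/222, 13/111)

17/222 13/111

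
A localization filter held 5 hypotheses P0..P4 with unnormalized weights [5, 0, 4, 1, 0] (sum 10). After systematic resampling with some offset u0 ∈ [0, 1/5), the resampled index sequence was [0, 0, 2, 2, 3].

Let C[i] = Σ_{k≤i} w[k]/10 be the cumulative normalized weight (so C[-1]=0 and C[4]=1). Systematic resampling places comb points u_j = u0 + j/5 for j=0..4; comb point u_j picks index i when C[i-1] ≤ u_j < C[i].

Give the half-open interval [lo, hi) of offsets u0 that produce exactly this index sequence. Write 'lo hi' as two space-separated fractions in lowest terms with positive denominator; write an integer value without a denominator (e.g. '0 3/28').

C = [1/2, 1/2, 9/10, 1, 1]
j=0 picked index 0: u0 ∈ [0, 1/2)
j=1 picked index 0: u0 ∈ [-1/5, 3/10)
j=2 picked index 2: u0 ∈ [1/10, 1/2)
j=3 picked index 2: u0 ∈ [-1/10, 3/10)
j=4 picked index 3: u0 ∈ [1/10, 1/5)
intersection: [1/10, 1/5)

1/10 1/5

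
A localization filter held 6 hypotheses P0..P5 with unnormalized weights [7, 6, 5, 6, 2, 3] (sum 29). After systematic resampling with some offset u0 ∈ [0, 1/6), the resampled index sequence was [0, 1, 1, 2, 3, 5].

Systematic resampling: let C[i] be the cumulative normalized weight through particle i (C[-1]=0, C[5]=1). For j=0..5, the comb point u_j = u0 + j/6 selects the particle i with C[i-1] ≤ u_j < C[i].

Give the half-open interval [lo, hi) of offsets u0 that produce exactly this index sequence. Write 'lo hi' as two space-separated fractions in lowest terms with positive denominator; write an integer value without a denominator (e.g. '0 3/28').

13/174 10/87

C = [7/29, 13/29, 18/29, 24/29, 26/29, 1]
j=0 picked index 0: u0 ∈ [0, 7/29)
j=1 picked index 1: u0 ∈ [13/174, 49/174)
j=2 picked index 1: u0 ∈ [-8/87, 10/87)
j=3 picked index 2: u0 ∈ [-3/58, 7/58)
j=4 picked index 3: u0 ∈ [-4/87, 14/87)
j=5 picked index 5: u0 ∈ [11/174, 1/6)
intersection: [13/174, 10/87)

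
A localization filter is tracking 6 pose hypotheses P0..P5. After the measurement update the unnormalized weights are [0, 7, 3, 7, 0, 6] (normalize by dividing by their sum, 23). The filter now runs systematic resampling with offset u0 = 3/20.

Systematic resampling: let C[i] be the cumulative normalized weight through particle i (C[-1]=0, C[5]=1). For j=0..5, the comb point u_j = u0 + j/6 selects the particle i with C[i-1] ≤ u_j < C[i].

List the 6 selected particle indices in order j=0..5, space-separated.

1 2 3 3 5 5

C = [0, 7/23, 10/23, 17/23, 17/23, 1]
j=0: u_0=3/20 ∈ [0, 7/23) → index 1
j=1: u_1=19/60 ∈ [7/23, 10/23) → index 2
j=2: u_2=29/60 ∈ [10/23, 17/23) → index 3
j=3: u_3=13/20 ∈ [10/23, 17/23) → index 3
j=4: u_4=49/60 ∈ [17/23, 1) → index 5
j=5: u_5=59/60 ∈ [17/23, 1) → index 5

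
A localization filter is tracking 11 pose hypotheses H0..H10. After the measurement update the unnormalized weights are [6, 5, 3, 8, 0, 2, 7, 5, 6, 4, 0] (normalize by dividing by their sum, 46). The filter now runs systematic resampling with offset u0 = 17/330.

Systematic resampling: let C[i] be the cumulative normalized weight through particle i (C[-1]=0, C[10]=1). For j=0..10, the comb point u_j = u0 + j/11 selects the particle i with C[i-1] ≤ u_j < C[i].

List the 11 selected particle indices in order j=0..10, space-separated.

C = [3/23, 11/46, 7/23, 11/23, 11/23, 12/23, 31/46, 18/23, 21/23, 1, 1]
j=0: u_0=17/330 ∈ [0, 3/23) → index 0
j=1: u_1=47/330 ∈ [3/23, 11/46) → index 1
j=2: u_2=7/30 ∈ [3/23, 11/46) → index 1
j=3: u_3=107/330 ∈ [7/23, 11/23) → index 3
j=4: u_4=137/330 ∈ [7/23, 11/23) → index 3
j=5: u_5=167/330 ∈ [11/23, 12/23) → index 5
j=6: u_6=197/330 ∈ [12/23, 31/46) → index 6
j=7: u_7=227/330 ∈ [31/46, 18/23) → index 7
j=8: u_8=257/330 ∈ [31/46, 18/23) → index 7
j=9: u_9=287/330 ∈ [18/23, 21/23) → index 8
j=10: u_10=317/330 ∈ [21/23, 1) → index 9

0 1 1 3 3 5 6 7 7 8 9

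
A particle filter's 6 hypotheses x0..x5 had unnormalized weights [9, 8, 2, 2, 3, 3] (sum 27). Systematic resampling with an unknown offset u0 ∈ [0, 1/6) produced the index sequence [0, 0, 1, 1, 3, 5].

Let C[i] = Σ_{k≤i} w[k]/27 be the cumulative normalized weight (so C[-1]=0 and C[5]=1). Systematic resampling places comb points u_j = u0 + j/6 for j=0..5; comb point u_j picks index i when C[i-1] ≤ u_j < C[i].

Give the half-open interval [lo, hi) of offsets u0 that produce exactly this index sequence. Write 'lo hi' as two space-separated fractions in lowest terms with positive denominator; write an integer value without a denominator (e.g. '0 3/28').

1/18 1/9

C = [1/3, 17/27, 19/27, 7/9, 8/9, 1]
j=0 picked index 0: u0 ∈ [0, 1/3)
j=1 picked index 0: u0 ∈ [-1/6, 1/6)
j=2 picked index 1: u0 ∈ [0, 8/27)
j=3 picked index 1: u0 ∈ [-1/6, 7/54)
j=4 picked index 3: u0 ∈ [1/27, 1/9)
j=5 picked index 5: u0 ∈ [1/18, 1/6)
intersection: [1/18, 1/9)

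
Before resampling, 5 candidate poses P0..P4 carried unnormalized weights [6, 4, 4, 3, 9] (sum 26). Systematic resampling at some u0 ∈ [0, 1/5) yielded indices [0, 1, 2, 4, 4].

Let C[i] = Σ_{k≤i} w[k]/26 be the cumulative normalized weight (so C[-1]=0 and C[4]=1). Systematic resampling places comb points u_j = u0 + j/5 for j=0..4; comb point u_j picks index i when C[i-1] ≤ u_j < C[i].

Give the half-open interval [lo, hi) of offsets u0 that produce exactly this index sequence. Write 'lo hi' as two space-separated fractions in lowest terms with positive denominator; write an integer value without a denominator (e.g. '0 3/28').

7/130 9/65

C = [3/13, 5/13, 7/13, 17/26, 1]
j=0 picked index 0: u0 ∈ [0, 3/13)
j=1 picked index 1: u0 ∈ [2/65, 12/65)
j=2 picked index 2: u0 ∈ [-1/65, 9/65)
j=3 picked index 4: u0 ∈ [7/130, 2/5)
j=4 picked index 4: u0 ∈ [-19/130, 1/5)
intersection: [7/130, 9/65)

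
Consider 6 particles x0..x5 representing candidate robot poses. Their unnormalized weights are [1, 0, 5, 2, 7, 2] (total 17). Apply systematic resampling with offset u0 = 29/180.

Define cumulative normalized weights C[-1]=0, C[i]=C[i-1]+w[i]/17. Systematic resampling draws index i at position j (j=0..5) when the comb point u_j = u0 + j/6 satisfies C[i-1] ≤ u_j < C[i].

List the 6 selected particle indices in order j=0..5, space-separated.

C = [1/17, 1/17, 6/17, 8/17, 15/17, 1]
j=0: u_0=29/180 ∈ [1/17, 6/17) → index 2
j=1: u_1=59/180 ∈ [1/17, 6/17) → index 2
j=2: u_2=89/180 ∈ [8/17, 15/17) → index 4
j=3: u_3=119/180 ∈ [8/17, 15/17) → index 4
j=4: u_4=149/180 ∈ [8/17, 15/17) → index 4
j=5: u_5=179/180 ∈ [15/17, 1) → index 5

2 2 4 4 4 5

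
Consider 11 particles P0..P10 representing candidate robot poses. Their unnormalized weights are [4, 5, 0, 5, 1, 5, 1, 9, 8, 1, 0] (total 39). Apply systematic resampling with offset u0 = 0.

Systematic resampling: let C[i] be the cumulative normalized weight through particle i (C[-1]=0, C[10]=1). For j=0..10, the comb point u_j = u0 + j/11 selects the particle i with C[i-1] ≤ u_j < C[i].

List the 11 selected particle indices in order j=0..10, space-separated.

C = [4/39, 3/13, 3/13, 14/39, 5/13, 20/39, 7/13, 10/13, 38/39, 1, 1]
j=0: u_0=0 ∈ [0, 4/39) → index 0
j=1: u_1=1/11 ∈ [0, 4/39) → index 0
j=2: u_2=2/11 ∈ [4/39, 3/13) → index 1
j=3: u_3=3/11 ∈ [3/13, 14/39) → index 3
j=4: u_4=4/11 ∈ [14/39, 5/13) → index 4
j=5: u_5=5/11 ∈ [5/13, 20/39) → index 5
j=6: u_6=6/11 ∈ [7/13, 10/13) → index 7
j=7: u_7=7/11 ∈ [7/13, 10/13) → index 7
j=8: u_8=8/11 ∈ [7/13, 10/13) → index 7
j=9: u_9=9/11 ∈ [10/13, 38/39) → index 8
j=10: u_10=10/11 ∈ [10/13, 38/39) → index 8

0 0 1 3 4 5 7 7 7 8 8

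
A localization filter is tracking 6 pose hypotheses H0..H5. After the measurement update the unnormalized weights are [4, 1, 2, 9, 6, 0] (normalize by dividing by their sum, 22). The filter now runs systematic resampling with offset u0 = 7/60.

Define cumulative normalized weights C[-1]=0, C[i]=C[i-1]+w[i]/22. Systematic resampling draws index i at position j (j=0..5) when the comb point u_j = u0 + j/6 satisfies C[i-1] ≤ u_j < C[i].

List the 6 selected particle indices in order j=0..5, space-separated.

C = [2/11, 5/22, 7/22, 8/11, 1, 1]
j=0: u_0=7/60 ∈ [0, 2/11) → index 0
j=1: u_1=17/60 ∈ [5/22, 7/22) → index 2
j=2: u_2=9/20 ∈ [7/22, 8/11) → index 3
j=3: u_3=37/60 ∈ [7/22, 8/11) → index 3
j=4: u_4=47/60 ∈ [8/11, 1) → index 4
j=5: u_5=19/20 ∈ [8/11, 1) → index 4

0 2 3 3 4 4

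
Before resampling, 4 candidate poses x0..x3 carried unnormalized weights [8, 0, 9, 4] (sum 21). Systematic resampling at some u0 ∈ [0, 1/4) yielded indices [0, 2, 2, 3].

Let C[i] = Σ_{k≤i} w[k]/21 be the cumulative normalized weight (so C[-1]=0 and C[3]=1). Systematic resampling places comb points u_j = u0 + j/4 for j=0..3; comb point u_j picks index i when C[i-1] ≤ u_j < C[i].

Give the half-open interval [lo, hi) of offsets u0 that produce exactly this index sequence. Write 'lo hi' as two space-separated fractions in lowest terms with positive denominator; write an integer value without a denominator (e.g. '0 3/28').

11/84 1/4

C = [8/21, 8/21, 17/21, 1]
j=0 picked index 0: u0 ∈ [0, 8/21)
j=1 picked index 2: u0 ∈ [11/84, 47/84)
j=2 picked index 2: u0 ∈ [-5/42, 13/42)
j=3 picked index 3: u0 ∈ [5/84, 1/4)
intersection: [11/84, 1/4)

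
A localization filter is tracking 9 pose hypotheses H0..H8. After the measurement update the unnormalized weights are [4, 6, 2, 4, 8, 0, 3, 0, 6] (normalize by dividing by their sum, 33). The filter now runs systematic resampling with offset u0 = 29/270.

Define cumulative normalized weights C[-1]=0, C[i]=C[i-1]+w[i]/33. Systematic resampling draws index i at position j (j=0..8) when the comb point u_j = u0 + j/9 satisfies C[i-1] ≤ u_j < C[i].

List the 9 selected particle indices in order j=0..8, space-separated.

C = [4/33, 10/33, 4/11, 16/33, 8/11, 8/11, 9/11, 9/11, 1]
j=0: u_0=29/270 ∈ [0, 4/33) → index 0
j=1: u_1=59/270 ∈ [4/33, 10/33) → index 1
j=2: u_2=89/270 ∈ [10/33, 4/11) → index 2
j=3: u_3=119/270 ∈ [4/11, 16/33) → index 3
j=4: u_4=149/270 ∈ [16/33, 8/11) → index 4
j=5: u_5=179/270 ∈ [16/33, 8/11) → index 4
j=6: u_6=209/270 ∈ [8/11, 9/11) → index 6
j=7: u_7=239/270 ∈ [9/11, 1) → index 8
j=8: u_8=269/270 ∈ [9/11, 1) → index 8

0 1 2 3 4 4 6 8 8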